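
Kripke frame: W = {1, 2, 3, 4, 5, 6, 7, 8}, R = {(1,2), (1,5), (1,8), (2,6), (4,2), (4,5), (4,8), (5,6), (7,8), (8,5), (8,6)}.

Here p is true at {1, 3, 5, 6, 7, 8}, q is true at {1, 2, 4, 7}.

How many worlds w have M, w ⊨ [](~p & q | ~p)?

1: successors {2, 5, 8}; ~p & q | ~p there: 2:T, 5:F, 8:F. ✗
2: successors {6}; ~p & q | ~p there: 6:F. ✗
3: no successors, so [](~p & q | ~p) holds vacuously. ✓
4: successors {2, 5, 8}; ~p & q | ~p there: 2:T, 5:F, 8:F. ✗
5: successors {6}; ~p & q | ~p there: 6:F. ✗
6: no successors, so [](~p & q | ~p) holds vacuously. ✓
7: successors {8}; ~p & q | ~p there: 8:F. ✗
8: successors {5, 6}; ~p & q | ~p there: 5:F, 6:F. ✗
Satisfying worlds: {3, 6}.

2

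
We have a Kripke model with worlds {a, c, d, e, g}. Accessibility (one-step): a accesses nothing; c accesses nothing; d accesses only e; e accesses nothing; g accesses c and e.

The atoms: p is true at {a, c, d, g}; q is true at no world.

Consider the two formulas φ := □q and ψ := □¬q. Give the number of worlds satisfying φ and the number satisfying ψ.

3 and 5

For □q:
a: no successors, so □q holds vacuously. ✓
c: no successors, so □q holds vacuously. ✓
d: successors {e}; q there: e:F. ✗
e: no successors, so □q holds vacuously. ✓
g: successors {c, e}; q there: c:F, e:F. ✗
— 3 worlds.
For □¬q:
a: no successors, so □¬q holds vacuously. ✓
c: no successors, so □¬q holds vacuously. ✓
d: successors {e}; ¬q there: e:T. ✓
e: no successors, so □¬q holds vacuously. ✓
g: successors {c, e}; ¬q there: c:T, e:T. ✓
— 5 worlds.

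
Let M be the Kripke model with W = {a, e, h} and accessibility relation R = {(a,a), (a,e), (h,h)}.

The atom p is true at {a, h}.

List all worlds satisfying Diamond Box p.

a: successors {a, e}; Box p there: a:F, e:T. ✓
e: no successors, so Diamond Box p fails. ✗
h: successors {h}; Box p there: h:T. ✓

{a, h}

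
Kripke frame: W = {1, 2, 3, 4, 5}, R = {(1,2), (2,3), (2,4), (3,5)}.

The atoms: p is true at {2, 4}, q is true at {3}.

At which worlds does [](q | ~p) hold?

1: successors {2}; q | ~p there: 2:F. ✗
2: successors {3, 4}; q | ~p there: 3:T, 4:F. ✗
3: successors {5}; q | ~p there: 5:T. ✓
4: no successors, so [](q | ~p) holds vacuously. ✓
5: no successors, so [](q | ~p) holds vacuously. ✓

{3, 4, 5}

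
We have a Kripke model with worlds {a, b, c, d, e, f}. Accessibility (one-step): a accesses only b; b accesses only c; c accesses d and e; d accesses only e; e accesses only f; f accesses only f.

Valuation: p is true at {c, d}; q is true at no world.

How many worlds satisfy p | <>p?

a: p is F, <>p is F. ✗
b: p is F, <>p is T. ✓
c: p is T, <>p is T. ✓
d: p is T, <>p is F. ✓
e: p is F, <>p is F. ✗
f: p is F, <>p is F. ✗
Satisfying worlds: {b, c, d}.

3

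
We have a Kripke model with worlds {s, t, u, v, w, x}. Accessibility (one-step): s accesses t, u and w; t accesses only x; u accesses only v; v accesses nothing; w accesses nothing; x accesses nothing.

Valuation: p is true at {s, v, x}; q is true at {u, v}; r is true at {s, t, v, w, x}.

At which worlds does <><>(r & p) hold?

{s}

s: successors {t, u, w}; <>(r & p) there: t:T, u:T, w:F. ✓
t: successors {x}; <>(r & p) there: x:F. ✗
u: successors {v}; <>(r & p) there: v:F. ✗
v: no successors, so <><>(r & p) fails. ✗
w: no successors, so <><>(r & p) fails. ✗
x: no successors, so <><>(r & p) fails. ✗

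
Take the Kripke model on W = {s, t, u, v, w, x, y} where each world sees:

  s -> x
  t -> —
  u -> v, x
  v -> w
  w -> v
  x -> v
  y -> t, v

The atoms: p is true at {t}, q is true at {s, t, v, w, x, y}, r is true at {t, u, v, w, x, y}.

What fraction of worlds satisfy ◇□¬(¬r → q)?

1/7

s: successors {x}; □¬(¬r → q) there: x:F. ✗
t: no successors, so ◇□¬(¬r → q) fails. ✗
u: successors {v, x}; □¬(¬r → q) there: v:F, x:F. ✗
v: successors {w}; □¬(¬r → q) there: w:F. ✗
w: successors {v}; □¬(¬r → q) there: v:F. ✗
x: successors {v}; □¬(¬r → q) there: v:F. ✗
y: successors {t, v}; □¬(¬r → q) there: t:T, v:F. ✓
That's 1 of 7 worlds, so 1/7.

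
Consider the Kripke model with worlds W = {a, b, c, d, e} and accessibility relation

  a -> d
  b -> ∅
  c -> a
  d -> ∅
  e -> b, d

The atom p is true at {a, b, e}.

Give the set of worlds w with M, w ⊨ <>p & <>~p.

a: <>p is F, <>~p is T. ✗
b: <>p is F, <>~p is F. ✗
c: <>p is T, <>~p is F. ✗
d: <>p is F, <>~p is F. ✗
e: <>p is T, <>~p is T. ✓

{e}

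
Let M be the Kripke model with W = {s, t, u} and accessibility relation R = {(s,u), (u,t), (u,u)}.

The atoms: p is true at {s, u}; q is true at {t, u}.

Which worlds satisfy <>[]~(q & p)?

{u}

s: successors {u}; []~(q & p) there: u:F. ✗
t: no successors, so <>[]~(q & p) fails. ✗
u: successors {t, u}; []~(q & p) there: t:T, u:F. ✓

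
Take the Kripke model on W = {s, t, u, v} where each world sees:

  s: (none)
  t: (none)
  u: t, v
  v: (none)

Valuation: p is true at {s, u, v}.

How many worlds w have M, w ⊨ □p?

3

s: no successors, so □p holds vacuously. ✓
t: no successors, so □p holds vacuously. ✓
u: successors {t, v}; p there: t:F, v:T. ✗
v: no successors, so □p holds vacuously. ✓
Satisfying worlds: {s, t, v}.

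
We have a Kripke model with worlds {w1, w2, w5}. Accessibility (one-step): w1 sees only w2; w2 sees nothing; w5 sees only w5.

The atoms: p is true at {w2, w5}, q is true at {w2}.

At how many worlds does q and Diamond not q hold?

w1: q is F, Diamond not q is F. ✗
w2: q is T, Diamond not q is F. ✗
w5: q is F, Diamond not q is T. ✗
Satisfying worlds: ∅.

0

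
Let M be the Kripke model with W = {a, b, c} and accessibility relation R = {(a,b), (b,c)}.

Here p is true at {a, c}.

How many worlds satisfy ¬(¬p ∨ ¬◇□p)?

a: ¬p ∨ ¬◇□p is F. ✓
b: ¬p ∨ ¬◇□p is T. ✗
c: ¬p ∨ ¬◇□p is T. ✗
Satisfying worlds: {a}.

1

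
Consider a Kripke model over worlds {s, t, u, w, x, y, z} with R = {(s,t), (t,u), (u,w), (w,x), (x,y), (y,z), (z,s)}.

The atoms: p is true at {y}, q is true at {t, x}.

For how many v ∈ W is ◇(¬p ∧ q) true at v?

s: successors {t}; ¬p ∧ q there: t:T. ✓
t: successors {u}; ¬p ∧ q there: u:F. ✗
u: successors {w}; ¬p ∧ q there: w:F. ✗
w: successors {x}; ¬p ∧ q there: x:T. ✓
x: successors {y}; ¬p ∧ q there: y:F. ✗
y: successors {z}; ¬p ∧ q there: z:F. ✗
z: successors {s}; ¬p ∧ q there: s:F. ✗
Satisfying worlds: {s, w}.

2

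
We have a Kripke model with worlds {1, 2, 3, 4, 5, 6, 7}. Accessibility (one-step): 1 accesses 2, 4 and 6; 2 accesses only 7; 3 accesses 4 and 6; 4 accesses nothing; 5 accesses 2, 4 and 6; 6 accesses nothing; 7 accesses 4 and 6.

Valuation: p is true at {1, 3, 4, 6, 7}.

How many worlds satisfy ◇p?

1: successors {2, 4, 6}; p there: 2:F, 4:T, 6:T. ✓
2: successors {7}; p there: 7:T. ✓
3: successors {4, 6}; p there: 4:T, 6:T. ✓
4: no successors, so ◇p fails. ✗
5: successors {2, 4, 6}; p there: 2:F, 4:T, 6:T. ✓
6: no successors, so ◇p fails. ✗
7: successors {4, 6}; p there: 4:T, 6:T. ✓
Satisfying worlds: {1, 2, 3, 5, 7}.

5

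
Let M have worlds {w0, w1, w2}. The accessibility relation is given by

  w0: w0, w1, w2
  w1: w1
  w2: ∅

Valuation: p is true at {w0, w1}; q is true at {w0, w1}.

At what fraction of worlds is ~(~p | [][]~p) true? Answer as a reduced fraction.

2/3

w0: ~p | [][]~p is F. ✓
w1: ~p | [][]~p is F. ✓
w2: ~p | [][]~p is T. ✗
That's 2 of 3 worlds, so 2/3.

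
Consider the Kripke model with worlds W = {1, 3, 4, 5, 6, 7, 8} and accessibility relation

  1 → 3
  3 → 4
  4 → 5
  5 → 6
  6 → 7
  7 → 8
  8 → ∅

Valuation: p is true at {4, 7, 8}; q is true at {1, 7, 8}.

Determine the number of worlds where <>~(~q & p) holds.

1: successors {3}; ~(~q & p) there: 3:T. ✓
3: successors {4}; ~(~q & p) there: 4:F. ✗
4: successors {5}; ~(~q & p) there: 5:T. ✓
5: successors {6}; ~(~q & p) there: 6:T. ✓
6: successors {7}; ~(~q & p) there: 7:T. ✓
7: successors {8}; ~(~q & p) there: 8:T. ✓
8: no successors, so <>~(~q & p) fails. ✗
Satisfying worlds: {1, 4, 5, 6, 7}.

5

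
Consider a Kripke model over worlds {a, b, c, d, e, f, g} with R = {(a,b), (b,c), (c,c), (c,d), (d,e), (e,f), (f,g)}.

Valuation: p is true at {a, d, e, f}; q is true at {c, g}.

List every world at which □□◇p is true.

{a, b, c, f, g}

a: successors {b}; □◇p there: b:T. ✓
b: successors {c}; □◇p there: c:T. ✓
c: successors {c, d}; □◇p there: c:T, d:T. ✓
d: successors {e}; □◇p there: e:F. ✗
e: successors {f}; □◇p there: f:F. ✗
f: successors {g}; □◇p there: g:T. ✓
g: no successors, so □□◇p holds vacuously. ✓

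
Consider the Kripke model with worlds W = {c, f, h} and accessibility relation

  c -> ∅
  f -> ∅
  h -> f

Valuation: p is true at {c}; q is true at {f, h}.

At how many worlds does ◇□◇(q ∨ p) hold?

1

c: no successors, so ◇□◇(q ∨ p) fails. ✗
f: no successors, so ◇□◇(q ∨ p) fails. ✗
h: successors {f}; □◇(q ∨ p) there: f:T. ✓
Satisfying worlds: {h}.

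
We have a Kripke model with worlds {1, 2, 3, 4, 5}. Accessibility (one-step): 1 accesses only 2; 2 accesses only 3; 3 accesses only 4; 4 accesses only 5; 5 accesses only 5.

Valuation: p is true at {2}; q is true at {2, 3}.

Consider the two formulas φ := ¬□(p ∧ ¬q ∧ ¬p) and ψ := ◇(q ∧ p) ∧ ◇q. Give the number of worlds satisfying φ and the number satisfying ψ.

5 and 1

For ¬□(p ∧ ¬q ∧ ¬p):
1: □(p ∧ ¬q ∧ ¬p) is F. ✓
2: □(p ∧ ¬q ∧ ¬p) is F. ✓
3: □(p ∧ ¬q ∧ ¬p) is F. ✓
4: □(p ∧ ¬q ∧ ¬p) is F. ✓
5: □(p ∧ ¬q ∧ ¬p) is F. ✓
— 5 worlds.
For ◇(q ∧ p) ∧ ◇q:
1: ◇(q ∧ p) is T, ◇q is T. ✓
2: ◇(q ∧ p) is F, ◇q is T. ✗
3: ◇(q ∧ p) is F, ◇q is F. ✗
4: ◇(q ∧ p) is F, ◇q is F. ✗
5: ◇(q ∧ p) is F, ◇q is F. ✗
— 1 world.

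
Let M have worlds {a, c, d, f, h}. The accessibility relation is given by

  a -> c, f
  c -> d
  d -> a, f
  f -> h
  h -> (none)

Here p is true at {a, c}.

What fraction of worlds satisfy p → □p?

a: p is T, □p is F. ✗
c: p is T, □p is F. ✗
d: p is F, □p is F. ✓
f: p is F, □p is F. ✓
h: p is F, □p is T. ✓
That's 3 of 5 worlds, so 3/5.

3/5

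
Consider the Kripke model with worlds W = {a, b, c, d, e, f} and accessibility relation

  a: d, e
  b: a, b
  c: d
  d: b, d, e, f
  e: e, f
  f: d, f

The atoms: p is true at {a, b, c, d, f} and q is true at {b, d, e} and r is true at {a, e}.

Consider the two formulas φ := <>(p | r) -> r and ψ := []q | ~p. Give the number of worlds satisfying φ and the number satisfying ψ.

For <>(p | r) -> r:
a: <>(p | r) is T, r is T. ✓
b: <>(p | r) is T, r is F. ✗
c: <>(p | r) is T, r is F. ✗
d: <>(p | r) is T, r is F. ✗
e: <>(p | r) is T, r is T. ✓
f: <>(p | r) is T, r is F. ✗
— 2 worlds.
For []q | ~p:
a: []q is T, ~p is F. ✓
b: []q is F, ~p is F. ✗
c: []q is T, ~p is F. ✓
d: []q is F, ~p is F. ✗
e: []q is F, ~p is T. ✓
f: []q is F, ~p is F. ✗
— 3 worlds.

2 and 3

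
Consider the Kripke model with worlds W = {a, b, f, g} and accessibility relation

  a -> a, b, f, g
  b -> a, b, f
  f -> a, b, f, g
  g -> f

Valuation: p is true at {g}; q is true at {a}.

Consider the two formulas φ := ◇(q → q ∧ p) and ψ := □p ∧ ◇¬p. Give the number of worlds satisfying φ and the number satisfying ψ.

For ◇(q → q ∧ p):
a: successors {a, b, f, g}; q → q ∧ p there: a:F, b:T, f:T, g:T. ✓
b: successors {a, b, f}; q → q ∧ p there: a:F, b:T, f:T. ✓
f: successors {a, b, f, g}; q → q ∧ p there: a:F, b:T, f:T, g:T. ✓
g: successors {f}; q → q ∧ p there: f:T. ✓
— 4 worlds.
For □p ∧ ◇¬p:
a: □p is F, ◇¬p is T. ✗
b: □p is F, ◇¬p is T. ✗
f: □p is F, ◇¬p is T. ✗
g: □p is F, ◇¬p is T. ✗
— 0 worlds.

4 and 0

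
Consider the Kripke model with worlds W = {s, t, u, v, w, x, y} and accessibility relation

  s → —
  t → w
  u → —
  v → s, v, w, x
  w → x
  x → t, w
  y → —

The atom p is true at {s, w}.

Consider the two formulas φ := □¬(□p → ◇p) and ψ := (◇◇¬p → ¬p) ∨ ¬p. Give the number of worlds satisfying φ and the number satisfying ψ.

For □¬(□p → ◇p):
s: no successors, so □¬(□p → ◇p) holds vacuously. ✓
t: successors {w}; ¬(□p → ◇p) there: w:F. ✗
u: no successors, so □¬(□p → ◇p) holds vacuously. ✓
v: successors {s, v, w, x}; ¬(□p → ◇p) there: s:T, v:F, w:F, x:F. ✗
w: successors {x}; ¬(□p → ◇p) there: x:F. ✗
x: successors {t, w}; ¬(□p → ◇p) there: t:F, w:F. ✗
y: no successors, so □¬(□p → ◇p) holds vacuously. ✓
— 3 worlds.
For (◇◇¬p → ¬p) ∨ ¬p:
s: ◇◇¬p → ¬p is T, ¬p is F. ✓
t: ◇◇¬p → ¬p is T, ¬p is T. ✓
u: ◇◇¬p → ¬p is T, ¬p is T. ✓
v: ◇◇¬p → ¬p is T, ¬p is T. ✓
w: ◇◇¬p → ¬p is F, ¬p is F. ✗
x: ◇◇¬p → ¬p is T, ¬p is T. ✓
y: ◇◇¬p → ¬p is T, ¬p is T. ✓
— 6 worlds.

3 and 6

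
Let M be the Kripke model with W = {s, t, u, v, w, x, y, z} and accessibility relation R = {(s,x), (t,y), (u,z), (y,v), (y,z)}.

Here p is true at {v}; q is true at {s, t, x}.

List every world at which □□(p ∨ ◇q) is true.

{s, u, v, w, x, y, z}

s: successors {x}; □(p ∨ ◇q) there: x:T. ✓
t: successors {y}; □(p ∨ ◇q) there: y:F. ✗
u: successors {z}; □(p ∨ ◇q) there: z:T. ✓
v: no successors, so □□(p ∨ ◇q) holds vacuously. ✓
w: no successors, so □□(p ∨ ◇q) holds vacuously. ✓
x: no successors, so □□(p ∨ ◇q) holds vacuously. ✓
y: successors {v, z}; □(p ∨ ◇q) there: v:T, z:T. ✓
z: no successors, so □□(p ∨ ◇q) holds vacuously. ✓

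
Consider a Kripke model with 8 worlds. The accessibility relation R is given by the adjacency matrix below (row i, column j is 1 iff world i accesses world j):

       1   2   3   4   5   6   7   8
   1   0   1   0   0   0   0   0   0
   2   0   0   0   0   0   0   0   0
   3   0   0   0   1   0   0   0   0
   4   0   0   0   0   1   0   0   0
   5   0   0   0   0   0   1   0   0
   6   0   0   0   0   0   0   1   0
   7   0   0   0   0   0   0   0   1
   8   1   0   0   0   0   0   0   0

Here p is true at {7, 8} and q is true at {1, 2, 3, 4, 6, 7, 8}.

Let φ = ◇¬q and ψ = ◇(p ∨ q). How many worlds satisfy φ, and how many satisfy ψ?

1 and 6

For ◇¬q:
1: successors {2}; ¬q there: 2:F. ✗
2: no successors, so ◇¬q fails. ✗
3: successors {4}; ¬q there: 4:F. ✗
4: successors {5}; ¬q there: 5:T. ✓
5: successors {6}; ¬q there: 6:F. ✗
6: successors {7}; ¬q there: 7:F. ✗
7: successors {8}; ¬q there: 8:F. ✗
8: successors {1}; ¬q there: 1:F. ✗
— 1 world.
For ◇(p ∨ q):
1: successors {2}; p ∨ q there: 2:T. ✓
2: no successors, so ◇(p ∨ q) fails. ✗
3: successors {4}; p ∨ q there: 4:T. ✓
4: successors {5}; p ∨ q there: 5:F. ✗
5: successors {6}; p ∨ q there: 6:T. ✓
6: successors {7}; p ∨ q there: 7:T. ✓
7: successors {8}; p ∨ q there: 8:T. ✓
8: successors {1}; p ∨ q there: 1:T. ✓
— 6 worlds.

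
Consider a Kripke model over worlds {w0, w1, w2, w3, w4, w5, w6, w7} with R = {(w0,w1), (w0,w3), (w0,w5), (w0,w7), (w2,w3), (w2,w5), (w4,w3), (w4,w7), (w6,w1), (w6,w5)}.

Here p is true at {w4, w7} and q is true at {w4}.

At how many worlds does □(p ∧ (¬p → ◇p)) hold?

w0: successors {w1, w3, w5, w7}; p ∧ (¬p → ◇p) there: w1:F, w3:F, w5:F, w7:T. ✗
w1: no successors, so □(p ∧ (¬p → ◇p)) holds vacuously. ✓
w2: successors {w3, w5}; p ∧ (¬p → ◇p) there: w3:F, w5:F. ✗
w3: no successors, so □(p ∧ (¬p → ◇p)) holds vacuously. ✓
w4: successors {w3, w7}; p ∧ (¬p → ◇p) there: w3:F, w7:T. ✗
w5: no successors, so □(p ∧ (¬p → ◇p)) holds vacuously. ✓
w6: successors {w1, w5}; p ∧ (¬p → ◇p) there: w1:F, w5:F. ✗
w7: no successors, so □(p ∧ (¬p → ◇p)) holds vacuously. ✓
Satisfying worlds: {w1, w3, w5, w7}.

4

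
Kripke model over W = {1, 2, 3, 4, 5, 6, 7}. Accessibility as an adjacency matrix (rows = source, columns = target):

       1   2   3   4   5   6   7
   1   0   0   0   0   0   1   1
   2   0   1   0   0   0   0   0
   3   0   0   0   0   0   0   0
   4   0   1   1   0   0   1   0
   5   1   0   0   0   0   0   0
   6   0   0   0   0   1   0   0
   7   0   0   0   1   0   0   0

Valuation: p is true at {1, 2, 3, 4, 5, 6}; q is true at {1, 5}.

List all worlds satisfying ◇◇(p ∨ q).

1: successors {6, 7}; ◇(p ∨ q) there: 6:T, 7:T. ✓
2: successors {2}; ◇(p ∨ q) there: 2:T. ✓
3: no successors, so ◇◇(p ∨ q) fails. ✗
4: successors {2, 3, 6}; ◇(p ∨ q) there: 2:T, 3:F, 6:T. ✓
5: successors {1}; ◇(p ∨ q) there: 1:T. ✓
6: successors {5}; ◇(p ∨ q) there: 5:T. ✓
7: successors {4}; ◇(p ∨ q) there: 4:T. ✓

{1, 2, 4, 5, 6, 7}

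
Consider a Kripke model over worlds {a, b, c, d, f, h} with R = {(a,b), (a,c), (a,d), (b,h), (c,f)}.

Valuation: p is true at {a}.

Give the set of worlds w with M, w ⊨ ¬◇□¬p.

a: ◇□¬p is T. ✗
b: ◇□¬p is T. ✗
c: ◇□¬p is T. ✗
d: ◇□¬p is F. ✓
f: ◇□¬p is F. ✓
h: ◇□¬p is F. ✓

{d, f, h}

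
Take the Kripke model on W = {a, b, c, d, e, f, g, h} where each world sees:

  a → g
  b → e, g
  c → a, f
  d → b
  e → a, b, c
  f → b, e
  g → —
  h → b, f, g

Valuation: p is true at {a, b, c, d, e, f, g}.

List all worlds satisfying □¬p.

{g}

a: successors {g}; ¬p there: g:F. ✗
b: successors {e, g}; ¬p there: e:F, g:F. ✗
c: successors {a, f}; ¬p there: a:F, f:F. ✗
d: successors {b}; ¬p there: b:F. ✗
e: successors {a, b, c}; ¬p there: a:F, b:F, c:F. ✗
f: successors {b, e}; ¬p there: b:F, e:F. ✗
g: no successors, so □¬p holds vacuously. ✓
h: successors {b, f, g}; ¬p there: b:F, f:F, g:F. ✗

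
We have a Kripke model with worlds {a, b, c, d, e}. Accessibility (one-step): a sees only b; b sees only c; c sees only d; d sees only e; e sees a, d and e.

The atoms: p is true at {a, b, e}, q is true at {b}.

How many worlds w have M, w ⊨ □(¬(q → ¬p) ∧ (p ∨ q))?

1

a: successors {b}; ¬(q → ¬p) ∧ (p ∨ q) there: b:T. ✓
b: successors {c}; ¬(q → ¬p) ∧ (p ∨ q) there: c:F. ✗
c: successors {d}; ¬(q → ¬p) ∧ (p ∨ q) there: d:F. ✗
d: successors {e}; ¬(q → ¬p) ∧ (p ∨ q) there: e:F. ✗
e: successors {a, d, e}; ¬(q → ¬p) ∧ (p ∨ q) there: a:F, d:F, e:F. ✗
Satisfying worlds: {a}.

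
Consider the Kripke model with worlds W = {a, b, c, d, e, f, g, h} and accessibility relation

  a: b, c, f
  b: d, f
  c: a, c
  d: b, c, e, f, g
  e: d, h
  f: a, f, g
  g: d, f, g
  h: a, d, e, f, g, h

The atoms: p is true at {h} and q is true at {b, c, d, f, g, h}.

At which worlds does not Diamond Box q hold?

{b, e}

a: Diamond Box q is T. ✗
b: Diamond Box q is F. ✓
c: Diamond Box q is T. ✗
d: Diamond Box q is T. ✗
e: Diamond Box q is F. ✓
f: Diamond Box q is T. ✗
g: Diamond Box q is T. ✗
h: Diamond Box q is T. ✗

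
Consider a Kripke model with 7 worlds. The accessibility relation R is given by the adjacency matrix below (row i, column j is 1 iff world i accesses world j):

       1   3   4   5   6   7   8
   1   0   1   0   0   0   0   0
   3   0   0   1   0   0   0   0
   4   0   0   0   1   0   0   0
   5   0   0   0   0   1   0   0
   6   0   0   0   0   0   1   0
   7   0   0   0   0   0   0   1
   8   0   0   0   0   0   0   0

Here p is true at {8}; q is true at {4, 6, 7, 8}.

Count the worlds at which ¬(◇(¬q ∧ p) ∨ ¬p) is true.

1

1: ◇(¬q ∧ p) ∨ ¬p is T. ✗
3: ◇(¬q ∧ p) ∨ ¬p is T. ✗
4: ◇(¬q ∧ p) ∨ ¬p is T. ✗
5: ◇(¬q ∧ p) ∨ ¬p is T. ✗
6: ◇(¬q ∧ p) ∨ ¬p is T. ✗
7: ◇(¬q ∧ p) ∨ ¬p is T. ✗
8: ◇(¬q ∧ p) ∨ ¬p is F. ✓
Satisfying worlds: {8}.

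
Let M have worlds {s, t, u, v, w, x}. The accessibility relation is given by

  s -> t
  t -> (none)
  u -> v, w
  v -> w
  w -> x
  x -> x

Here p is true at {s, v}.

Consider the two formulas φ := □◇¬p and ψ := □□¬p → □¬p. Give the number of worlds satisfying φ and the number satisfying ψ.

5 and 5

For □◇¬p:
s: successors {t}; ◇¬p there: t:F. ✗
t: no successors, so □◇¬p holds vacuously. ✓
u: successors {v, w}; ◇¬p there: v:T, w:T. ✓
v: successors {w}; ◇¬p there: w:T. ✓
w: successors {x}; ◇¬p there: x:T. ✓
x: successors {x}; ◇¬p there: x:T. ✓
— 5 worlds.
For □□¬p → □¬p:
s: □□¬p is T, □¬p is T. ✓
t: □□¬p is T, □¬p is T. ✓
u: □□¬p is T, □¬p is F. ✗
v: □□¬p is T, □¬p is T. ✓
w: □□¬p is T, □¬p is T. ✓
x: □□¬p is T, □¬p is T. ✓
— 5 worlds.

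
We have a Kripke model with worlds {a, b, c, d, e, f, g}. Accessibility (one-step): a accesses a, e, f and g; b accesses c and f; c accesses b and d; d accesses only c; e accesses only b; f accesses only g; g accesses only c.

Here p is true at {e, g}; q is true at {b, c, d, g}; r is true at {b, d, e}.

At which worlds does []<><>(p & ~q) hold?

∅

a: successors {a, e, f, g}; <><>(p & ~q) there: a:T, e:F, f:F, g:F. ✗
b: successors {c, f}; <><>(p & ~q) there: c:F, f:F. ✗
c: successors {b, d}; <><>(p & ~q) there: b:F, d:F. ✗
d: successors {c}; <><>(p & ~q) there: c:F. ✗
e: successors {b}; <><>(p & ~q) there: b:F. ✗
f: successors {g}; <><>(p & ~q) there: g:F. ✗
g: successors {c}; <><>(p & ~q) there: c:F. ✗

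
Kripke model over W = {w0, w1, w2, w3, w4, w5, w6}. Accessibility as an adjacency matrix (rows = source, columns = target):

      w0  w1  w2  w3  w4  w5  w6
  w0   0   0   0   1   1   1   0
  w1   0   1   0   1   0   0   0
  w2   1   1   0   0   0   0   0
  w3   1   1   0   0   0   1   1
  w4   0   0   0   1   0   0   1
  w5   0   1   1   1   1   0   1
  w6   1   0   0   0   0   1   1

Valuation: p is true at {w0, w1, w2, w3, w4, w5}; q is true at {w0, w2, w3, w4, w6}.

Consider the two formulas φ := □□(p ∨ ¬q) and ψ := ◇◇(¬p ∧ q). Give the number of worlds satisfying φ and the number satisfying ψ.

For □□(p ∨ ¬q):
w0: successors {w3, w4, w5}; □(p ∨ ¬q) there: w3:F, w4:F, w5:F. ✗
w1: successors {w1, w3}; □(p ∨ ¬q) there: w1:T, w3:F. ✗
w2: successors {w0, w1}; □(p ∨ ¬q) there: w0:T, w1:T. ✓
w3: successors {w0, w1, w5, w6}; □(p ∨ ¬q) there: w0:T, w1:T, w5:F, w6:F. ✗
w4: successors {w3, w6}; □(p ∨ ¬q) there: w3:F, w6:F. ✗
w5: successors {w1, w2, w3, w4, w6}; □(p ∨ ¬q) there: w1:T, w2:T, w3:F, w4:F, w6:F. ✗
w6: successors {w0, w5, w6}; □(p ∨ ¬q) there: w0:T, w5:F, w6:F. ✗
— 1 world.
For ◇◇(¬p ∧ q):
w0: successors {w3, w4, w5}; ◇(¬p ∧ q) there: w3:T, w4:T, w5:T. ✓
w1: successors {w1, w3}; ◇(¬p ∧ q) there: w1:F, w3:T. ✓
w2: successors {w0, w1}; ◇(¬p ∧ q) there: w0:F, w1:F. ✗
w3: successors {w0, w1, w5, w6}; ◇(¬p ∧ q) there: w0:F, w1:F, w5:T, w6:T. ✓
w4: successors {w3, w6}; ◇(¬p ∧ q) there: w3:T, w6:T. ✓
w5: successors {w1, w2, w3, w4, w6}; ◇(¬p ∧ q) there: w1:F, w2:F, w3:T, w4:T, w6:T. ✓
w6: successors {w0, w5, w6}; ◇(¬p ∧ q) there: w0:F, w5:T, w6:T. ✓
— 6 worlds.

1 and 6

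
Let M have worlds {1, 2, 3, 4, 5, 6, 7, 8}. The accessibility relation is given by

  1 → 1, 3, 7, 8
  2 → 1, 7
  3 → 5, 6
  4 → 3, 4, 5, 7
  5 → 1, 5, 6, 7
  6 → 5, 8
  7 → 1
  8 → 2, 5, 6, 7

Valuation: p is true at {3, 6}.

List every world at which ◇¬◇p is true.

1: successors {1, 3, 7, 8}; ¬◇p there: 1:F, 3:F, 7:T, 8:F. ✓
2: successors {1, 7}; ¬◇p there: 1:F, 7:T. ✓
3: successors {5, 6}; ¬◇p there: 5:F, 6:T. ✓
4: successors {3, 4, 5, 7}; ¬◇p there: 3:F, 4:F, 5:F, 7:T. ✓
5: successors {1, 5, 6, 7}; ¬◇p there: 1:F, 5:F, 6:T, 7:T. ✓
6: successors {5, 8}; ¬◇p there: 5:F, 8:F. ✗
7: successors {1}; ¬◇p there: 1:F. ✗
8: successors {2, 5, 6, 7}; ¬◇p there: 2:T, 5:F, 6:T, 7:T. ✓

{1, 2, 3, 4, 5, 8}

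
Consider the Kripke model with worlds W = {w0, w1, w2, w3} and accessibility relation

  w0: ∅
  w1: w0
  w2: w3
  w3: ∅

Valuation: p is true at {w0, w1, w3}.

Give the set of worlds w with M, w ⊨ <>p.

w0: no successors, so <>p fails. ✗
w1: successors {w0}; p there: w0:T. ✓
w2: successors {w3}; p there: w3:T. ✓
w3: no successors, so <>p fails. ✗

{w1, w2}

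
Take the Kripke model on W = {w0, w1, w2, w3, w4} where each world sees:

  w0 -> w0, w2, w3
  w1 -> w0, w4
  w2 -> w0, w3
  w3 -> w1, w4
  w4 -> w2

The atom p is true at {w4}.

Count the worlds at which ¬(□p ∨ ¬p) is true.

w0: □p ∨ ¬p is T. ✗
w1: □p ∨ ¬p is T. ✗
w2: □p ∨ ¬p is T. ✗
w3: □p ∨ ¬p is T. ✗
w4: □p ∨ ¬p is F. ✓
Satisfying worlds: {w4}.

1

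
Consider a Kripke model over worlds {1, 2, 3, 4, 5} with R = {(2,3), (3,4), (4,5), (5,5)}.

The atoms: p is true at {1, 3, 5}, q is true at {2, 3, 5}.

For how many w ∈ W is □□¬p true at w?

1: no successors, so □□¬p holds vacuously. ✓
2: successors {3}; □¬p there: 3:T. ✓
3: successors {4}; □¬p there: 4:F. ✗
4: successors {5}; □¬p there: 5:F. ✗
5: successors {5}; □¬p there: 5:F. ✗
Satisfying worlds: {1, 2}.

2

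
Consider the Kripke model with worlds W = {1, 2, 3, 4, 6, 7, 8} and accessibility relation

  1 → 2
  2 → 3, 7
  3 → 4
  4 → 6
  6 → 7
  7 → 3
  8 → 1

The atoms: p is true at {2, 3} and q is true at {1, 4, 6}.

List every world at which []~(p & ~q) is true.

1: successors {2}; ~(p & ~q) there: 2:F. ✗
2: successors {3, 7}; ~(p & ~q) there: 3:F, 7:T. ✗
3: successors {4}; ~(p & ~q) there: 4:T. ✓
4: successors {6}; ~(p & ~q) there: 6:T. ✓
6: successors {7}; ~(p & ~q) there: 7:T. ✓
7: successors {3}; ~(p & ~q) there: 3:F. ✗
8: successors {1}; ~(p & ~q) there: 1:T. ✓

{3, 4, 6, 8}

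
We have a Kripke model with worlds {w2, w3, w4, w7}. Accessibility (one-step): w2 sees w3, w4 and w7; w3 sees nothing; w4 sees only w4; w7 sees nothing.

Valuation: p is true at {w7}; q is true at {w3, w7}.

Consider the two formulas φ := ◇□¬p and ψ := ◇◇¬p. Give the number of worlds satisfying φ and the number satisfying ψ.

2 and 2

For ◇□¬p:
w2: successors {w3, w4, w7}; □¬p there: w3:T, w4:T, w7:T. ✓
w3: no successors, so ◇□¬p fails. ✗
w4: successors {w4}; □¬p there: w4:T. ✓
w7: no successors, so ◇□¬p fails. ✗
— 2 worlds.
For ◇◇¬p:
w2: successors {w3, w4, w7}; ◇¬p there: w3:F, w4:T, w7:F. ✓
w3: no successors, so ◇◇¬p fails. ✗
w4: successors {w4}; ◇¬p there: w4:T. ✓
w7: no successors, so ◇◇¬p fails. ✗
— 2 worlds.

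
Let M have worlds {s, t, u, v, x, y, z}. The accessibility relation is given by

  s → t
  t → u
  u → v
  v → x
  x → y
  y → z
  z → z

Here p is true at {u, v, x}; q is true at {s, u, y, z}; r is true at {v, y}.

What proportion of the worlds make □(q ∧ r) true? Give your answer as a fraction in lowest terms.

s: successors {t}; q ∧ r there: t:F. ✗
t: successors {u}; q ∧ r there: u:F. ✗
u: successors {v}; q ∧ r there: v:F. ✗
v: successors {x}; q ∧ r there: x:F. ✗
x: successors {y}; q ∧ r there: y:T. ✓
y: successors {z}; q ∧ r there: z:F. ✗
z: successors {z}; q ∧ r there: z:F. ✗
That's 1 of 7 worlds, so 1/7.

1/7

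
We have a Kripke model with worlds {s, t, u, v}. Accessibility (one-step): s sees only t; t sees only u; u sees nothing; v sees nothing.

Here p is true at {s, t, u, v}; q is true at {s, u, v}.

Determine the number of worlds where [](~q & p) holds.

s: successors {t}; ~q & p there: t:T. ✓
t: successors {u}; ~q & p there: u:F. ✗
u: no successors, so [](~q & p) holds vacuously. ✓
v: no successors, so [](~q & p) holds vacuously. ✓
Satisfying worlds: {s, u, v}.

3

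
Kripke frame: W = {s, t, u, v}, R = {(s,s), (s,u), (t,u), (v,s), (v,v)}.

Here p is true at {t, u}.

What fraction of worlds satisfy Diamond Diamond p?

1/2

s: successors {s, u}; Diamond p there: s:T, u:F. ✓
t: successors {u}; Diamond p there: u:F. ✗
u: no successors, so Diamond Diamond p fails. ✗
v: successors {s, v}; Diamond p there: s:T, v:F. ✓
That's 2 of 4 worlds, so 2/4 = 1/2.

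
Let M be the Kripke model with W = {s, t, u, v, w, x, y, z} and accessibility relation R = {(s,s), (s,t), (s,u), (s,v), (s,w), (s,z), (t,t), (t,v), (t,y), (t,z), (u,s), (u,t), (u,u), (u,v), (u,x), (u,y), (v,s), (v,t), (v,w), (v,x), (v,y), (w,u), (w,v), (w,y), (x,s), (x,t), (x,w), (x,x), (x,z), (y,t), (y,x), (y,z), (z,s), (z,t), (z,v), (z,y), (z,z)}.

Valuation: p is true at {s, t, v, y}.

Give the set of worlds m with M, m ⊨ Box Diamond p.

s: successors {s, t, u, v, w, z}; Diamond p there: s:T, t:T, u:T, v:T, w:T, z:T. ✓
t: successors {t, v, y, z}; Diamond p there: t:T, v:T, y:T, z:T. ✓
u: successors {s, t, u, v, x, y}; Diamond p there: s:T, t:T, u:T, v:T, x:T, y:T. ✓
v: successors {s, t, w, x, y}; Diamond p there: s:T, t:T, w:T, x:T, y:T. ✓
w: successors {u, v, y}; Diamond p there: u:T, v:T, y:T. ✓
x: successors {s, t, w, x, z}; Diamond p there: s:T, t:T, w:T, x:T, z:T. ✓
y: successors {t, x, z}; Diamond p there: t:T, x:T, z:T. ✓
z: successors {s, t, v, y, z}; Diamond p there: s:T, t:T, v:T, y:T, z:T. ✓

{s, t, u, v, w, x, y, z}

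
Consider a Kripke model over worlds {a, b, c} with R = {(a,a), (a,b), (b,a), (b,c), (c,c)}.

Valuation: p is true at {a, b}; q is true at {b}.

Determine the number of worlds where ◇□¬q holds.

a: successors {a, b}; □¬q there: a:F, b:T. ✓
b: successors {a, c}; □¬q there: a:F, c:T. ✓
c: successors {c}; □¬q there: c:T. ✓
Satisfying worlds: {a, b, c}.

3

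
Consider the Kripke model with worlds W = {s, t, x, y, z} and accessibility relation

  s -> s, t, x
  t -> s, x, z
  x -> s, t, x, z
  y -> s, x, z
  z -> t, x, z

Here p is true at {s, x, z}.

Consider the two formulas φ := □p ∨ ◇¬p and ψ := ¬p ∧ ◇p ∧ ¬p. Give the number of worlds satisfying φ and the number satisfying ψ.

5 and 2

For □p ∨ ◇¬p:
s: □p is F, ◇¬p is T. ✓
t: □p is T, ◇¬p is F. ✓
x: □p is F, ◇¬p is T. ✓
y: □p is T, ◇¬p is F. ✓
z: □p is F, ◇¬p is T. ✓
— 5 worlds.
For ¬p ∧ ◇p ∧ ¬p:
s: ¬p is F, ◇p ∧ ¬p is F. ✗
t: ¬p is T, ◇p ∧ ¬p is T. ✓
x: ¬p is F, ◇p ∧ ¬p is F. ✗
y: ¬p is T, ◇p ∧ ¬p is T. ✓
z: ¬p is F, ◇p ∧ ¬p is F. ✗
— 2 worlds.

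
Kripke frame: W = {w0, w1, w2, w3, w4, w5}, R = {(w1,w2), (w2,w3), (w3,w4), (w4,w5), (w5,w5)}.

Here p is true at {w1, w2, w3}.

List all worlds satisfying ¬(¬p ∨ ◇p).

{w3}

w0: ¬p ∨ ◇p is T. ✗
w1: ¬p ∨ ◇p is T. ✗
w2: ¬p ∨ ◇p is T. ✗
w3: ¬p ∨ ◇p is F. ✓
w4: ¬p ∨ ◇p is T. ✗
w5: ¬p ∨ ◇p is T. ✗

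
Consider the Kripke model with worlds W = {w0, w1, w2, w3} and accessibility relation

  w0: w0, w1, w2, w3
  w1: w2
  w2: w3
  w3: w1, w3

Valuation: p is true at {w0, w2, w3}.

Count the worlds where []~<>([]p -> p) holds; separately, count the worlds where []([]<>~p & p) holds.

0 and 1

For []~<>([]p -> p):
w0: successors {w0, w1, w2, w3}; ~<>([]p -> p) there: w0:F, w1:F, w2:F, w3:F. ✗
w1: successors {w2}; ~<>([]p -> p) there: w2:F. ✗
w2: successors {w3}; ~<>([]p -> p) there: w3:F. ✗
w3: successors {w1, w3}; ~<>([]p -> p) there: w1:F, w3:F. ✗
— 0 worlds.
For []([]<>~p & p):
w0: successors {w0, w1, w2, w3}; []<>~p & p there: w0:F, w1:F, w2:T, w3:F. ✗
w1: successors {w2}; []<>~p & p there: w2:T. ✓
w2: successors {w3}; []<>~p & p there: w3:F. ✗
w3: successors {w1, w3}; []<>~p & p there: w1:F, w3:F. ✗
— 1 world.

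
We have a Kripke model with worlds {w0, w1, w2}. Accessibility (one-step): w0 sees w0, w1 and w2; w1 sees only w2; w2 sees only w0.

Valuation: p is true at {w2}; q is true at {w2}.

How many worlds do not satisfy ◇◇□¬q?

w0: successors {w0, w1, w2}; ◇□¬q there: w0:T, w1:T, w2:F. ✓
w1: successors {w2}; ◇□¬q there: w2:F. ✗
w2: successors {w0}; ◇□¬q there: w0:T. ✓
Satisfying worlds: {w0, w2}.
So ◇◇□¬q fails at the other 1 world.

1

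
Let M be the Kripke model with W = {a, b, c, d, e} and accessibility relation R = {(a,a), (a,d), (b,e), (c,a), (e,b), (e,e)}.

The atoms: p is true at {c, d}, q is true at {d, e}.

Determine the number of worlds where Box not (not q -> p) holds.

2

a: successors {a, d}; not (not q -> p) there: a:T, d:F. ✗
b: successors {e}; not (not q -> p) there: e:F. ✗
c: successors {a}; not (not q -> p) there: a:T. ✓
d: no successors, so Box not (not q -> p) holds vacuously. ✓
e: successors {b, e}; not (not q -> p) there: b:T, e:F. ✗
Satisfying worlds: {c, d}.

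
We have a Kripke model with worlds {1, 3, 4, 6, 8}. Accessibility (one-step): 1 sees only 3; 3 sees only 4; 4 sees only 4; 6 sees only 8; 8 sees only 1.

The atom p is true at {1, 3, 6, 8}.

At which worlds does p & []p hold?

{1, 6, 8}

1: p is T, []p is T. ✓
3: p is T, []p is F. ✗
4: p is F, []p is F. ✗
6: p is T, []p is T. ✓
8: p is T, []p is T. ✓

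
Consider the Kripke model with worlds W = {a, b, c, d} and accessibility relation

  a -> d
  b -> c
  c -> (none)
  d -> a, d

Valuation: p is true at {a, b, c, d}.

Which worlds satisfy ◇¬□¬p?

a: successors {d}; ¬□¬p there: d:T. ✓
b: successors {c}; ¬□¬p there: c:F. ✗
c: no successors, so ◇¬□¬p fails. ✗
d: successors {a, d}; ¬□¬p there: a:T, d:T. ✓

{a, d}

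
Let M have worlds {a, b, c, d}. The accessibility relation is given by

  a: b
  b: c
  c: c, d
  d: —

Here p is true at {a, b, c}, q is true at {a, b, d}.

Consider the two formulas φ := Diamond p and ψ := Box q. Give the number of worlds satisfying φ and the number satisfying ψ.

3 and 2

For Diamond p:
a: successors {b}; p there: b:T. ✓
b: successors {c}; p there: c:T. ✓
c: successors {c, d}; p there: c:T, d:F. ✓
d: no successors, so Diamond p fails. ✗
— 3 worlds.
For Box q:
a: successors {b}; q there: b:T. ✓
b: successors {c}; q there: c:F. ✗
c: successors {c, d}; q there: c:F, d:T. ✗
d: no successors, so Box q holds vacuously. ✓
— 2 worlds.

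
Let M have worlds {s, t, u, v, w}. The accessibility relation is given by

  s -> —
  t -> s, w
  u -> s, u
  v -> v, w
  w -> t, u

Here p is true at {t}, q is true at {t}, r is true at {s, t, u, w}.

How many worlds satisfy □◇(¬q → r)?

3

s: no successors, so □◇(¬q → r) holds vacuously. ✓
t: successors {s, w}; ◇(¬q → r) there: s:F, w:T. ✗
u: successors {s, u}; ◇(¬q → r) there: s:F, u:T. ✗
v: successors {v, w}; ◇(¬q → r) there: v:T, w:T. ✓
w: successors {t, u}; ◇(¬q → r) there: t:T, u:T. ✓
Satisfying worlds: {s, v, w}.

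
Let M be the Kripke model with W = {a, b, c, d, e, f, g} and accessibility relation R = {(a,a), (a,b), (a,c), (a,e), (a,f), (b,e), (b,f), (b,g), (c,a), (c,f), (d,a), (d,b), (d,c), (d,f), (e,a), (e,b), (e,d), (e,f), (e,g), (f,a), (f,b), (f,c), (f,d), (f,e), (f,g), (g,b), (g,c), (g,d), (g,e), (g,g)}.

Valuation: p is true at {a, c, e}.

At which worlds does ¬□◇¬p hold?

∅

a: □◇¬p is T. ✗
b: □◇¬p is T. ✗
c: □◇¬p is T. ✗
d: □◇¬p is T. ✗
e: □◇¬p is T. ✗
f: □◇¬p is T. ✗
g: □◇¬p is T. ✗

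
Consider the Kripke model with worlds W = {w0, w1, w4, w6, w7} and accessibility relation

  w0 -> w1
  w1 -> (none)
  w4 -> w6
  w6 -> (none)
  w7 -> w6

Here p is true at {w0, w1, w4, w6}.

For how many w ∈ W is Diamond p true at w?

3

w0: successors {w1}; p there: w1:T. ✓
w1: no successors, so Diamond p fails. ✗
w4: successors {w6}; p there: w6:T. ✓
w6: no successors, so Diamond p fails. ✗
w7: successors {w6}; p there: w6:T. ✓
Satisfying worlds: {w0, w4, w7}.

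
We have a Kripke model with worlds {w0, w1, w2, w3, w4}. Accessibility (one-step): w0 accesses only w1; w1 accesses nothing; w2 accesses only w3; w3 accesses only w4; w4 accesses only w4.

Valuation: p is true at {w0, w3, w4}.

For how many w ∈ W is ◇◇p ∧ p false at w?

w0: ◇◇p is F, p is T. ✗
w1: ◇◇p is F, p is F. ✗
w2: ◇◇p is T, p is F. ✗
w3: ◇◇p is T, p is T. ✓
w4: ◇◇p is T, p is T. ✓
Satisfying worlds: {w3, w4}.
So ◇◇p ∧ p fails at the other 3 worlds.

3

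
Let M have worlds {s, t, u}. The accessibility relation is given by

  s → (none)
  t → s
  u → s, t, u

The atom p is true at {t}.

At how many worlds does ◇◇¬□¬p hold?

s: no successors, so ◇◇¬□¬p fails. ✗
t: successors {s}; ◇¬□¬p there: s:F. ✗
u: successors {s, t, u}; ◇¬□¬p there: s:F, t:F, u:T. ✓
Satisfying worlds: {u}.

1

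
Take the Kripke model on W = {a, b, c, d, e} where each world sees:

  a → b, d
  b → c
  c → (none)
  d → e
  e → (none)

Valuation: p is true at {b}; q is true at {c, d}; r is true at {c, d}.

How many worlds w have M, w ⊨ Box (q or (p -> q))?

4

a: successors {b, d}; q or (p -> q) there: b:F, d:T. ✗
b: successors {c}; q or (p -> q) there: c:T. ✓
c: no successors, so Box (q or (p -> q)) holds vacuously. ✓
d: successors {e}; q or (p -> q) there: e:T. ✓
e: no successors, so Box (q or (p -> q)) holds vacuously. ✓
Satisfying worlds: {b, c, d, e}.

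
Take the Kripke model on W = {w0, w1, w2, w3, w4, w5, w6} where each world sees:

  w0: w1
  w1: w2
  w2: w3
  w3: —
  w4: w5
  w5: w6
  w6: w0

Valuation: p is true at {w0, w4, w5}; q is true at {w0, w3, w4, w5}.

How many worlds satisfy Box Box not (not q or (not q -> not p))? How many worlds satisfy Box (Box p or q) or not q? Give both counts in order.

2 and 6

For Box Box not (not q or (not q -> not p)):
w0: successors {w1}; Box not (not q or (not q -> not p)) there: w1:F. ✗
w1: successors {w2}; Box not (not q or (not q -> not p)) there: w2:F. ✗
w2: successors {w3}; Box not (not q or (not q -> not p)) there: w3:T. ✓
w3: no successors, so Box Box not (not q or (not q -> not p)) holds vacuously. ✓
w4: successors {w5}; Box not (not q or (not q -> not p)) there: w5:F. ✗
w5: successors {w6}; Box not (not q or (not q -> not p)) there: w6:F. ✗
w6: successors {w0}; Box not (not q or (not q -> not p)) there: w0:F. ✗
— 2 worlds.
For Box (Box p or q) or not q:
w0: Box (Box p or q) is F, not q is F. ✗
w1: Box (Box p or q) is F, not q is T. ✓
w2: Box (Box p or q) is T, not q is T. ✓
w3: Box (Box p or q) is T, not q is F. ✓
w4: Box (Box p or q) is T, not q is F. ✓
w5: Box (Box p or q) is T, not q is F. ✓
w6: Box (Box p or q) is T, not q is T. ✓
— 6 worlds.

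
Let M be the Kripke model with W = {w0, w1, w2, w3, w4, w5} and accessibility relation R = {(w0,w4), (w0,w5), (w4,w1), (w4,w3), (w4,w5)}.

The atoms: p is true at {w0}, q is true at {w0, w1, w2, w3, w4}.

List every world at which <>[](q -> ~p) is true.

w0: successors {w4, w5}; [](q -> ~p) there: w4:T, w5:T. ✓
w1: no successors, so <>[](q -> ~p) fails. ✗
w2: no successors, so <>[](q -> ~p) fails. ✗
w3: no successors, so <>[](q -> ~p) fails. ✗
w4: successors {w1, w3, w5}; [](q -> ~p) there: w1:T, w3:T, w5:T. ✓
w5: no successors, so <>[](q -> ~p) fails. ✗

{w0, w4}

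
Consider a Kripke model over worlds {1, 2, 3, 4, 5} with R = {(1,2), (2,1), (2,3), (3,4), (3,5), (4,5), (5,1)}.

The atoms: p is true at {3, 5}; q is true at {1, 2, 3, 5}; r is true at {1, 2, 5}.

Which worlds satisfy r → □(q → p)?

{3, 4}

1: r is T, □(q → p) is F. ✗
2: r is T, □(q → p) is F. ✗
3: r is F, □(q → p) is T. ✓
4: r is F, □(q → p) is T. ✓
5: r is T, □(q → p) is F. ✗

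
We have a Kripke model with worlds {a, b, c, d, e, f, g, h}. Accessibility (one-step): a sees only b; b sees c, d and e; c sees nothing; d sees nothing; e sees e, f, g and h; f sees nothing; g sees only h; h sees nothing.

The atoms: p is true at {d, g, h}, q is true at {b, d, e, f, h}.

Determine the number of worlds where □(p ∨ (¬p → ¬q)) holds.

a: successors {b}; p ∨ (¬p → ¬q) there: b:F. ✗
b: successors {c, d, e}; p ∨ (¬p → ¬q) there: c:T, d:T, e:F. ✗
c: no successors, so □(p ∨ (¬p → ¬q)) holds vacuously. ✓
d: no successors, so □(p ∨ (¬p → ¬q)) holds vacuously. ✓
e: successors {e, f, g, h}; p ∨ (¬p → ¬q) there: e:F, f:F, g:T, h:T. ✗
f: no successors, so □(p ∨ (¬p → ¬q)) holds vacuously. ✓
g: successors {h}; p ∨ (¬p → ¬q) there: h:T. ✓
h: no successors, so □(p ∨ (¬p → ¬q)) holds vacuously. ✓
Satisfying worlds: {c, d, f, g, h}.

5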